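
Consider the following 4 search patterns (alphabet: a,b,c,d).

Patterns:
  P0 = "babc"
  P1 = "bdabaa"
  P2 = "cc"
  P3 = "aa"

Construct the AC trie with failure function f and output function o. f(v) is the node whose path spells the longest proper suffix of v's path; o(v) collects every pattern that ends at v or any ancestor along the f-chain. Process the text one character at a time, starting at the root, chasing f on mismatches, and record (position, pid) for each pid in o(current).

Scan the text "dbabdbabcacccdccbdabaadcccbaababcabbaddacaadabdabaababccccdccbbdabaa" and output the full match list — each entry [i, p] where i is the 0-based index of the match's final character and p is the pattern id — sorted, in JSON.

Build automaton:
Trie (insert patterns):
  n0 'ε': a→12 b→1 c→10
  n1 'b': a→2 d→5
  n2 'ba': b→3
  n3 'bab': c→4
  n4 'babc': ·  ←P0
  n5 'bd': a→6
  n6 'bda': b→7
  n7 'bdab': a→8
  n8 'bdaba': a→9
  n9 'bdabaa': ·  ←P1
  n10 'c': c→11
  n11 'cc': ·  ←P2
  n12 'a': a→13
  n13 'aa': ·  ←P3

Failure links (BFS by depth):
  fail(1) 'b': from fail(0)=0 chase 'b': 0 ⇒ 0;  out=∅∪out(0)=∅
  fail(10) 'c': from fail(0)=0 chase 'c': 0 ⇒ 0;  out=∅∪out(0)=∅
  fail(12) 'a': from fail(0)=0 chase 'a': 0 ⇒ 0;  out=∅∪out(0)=∅
  fail(2) 'ba': from fail(1)=0 chase 'a': 0 ⇒ 12;  out=∅∪out(12)=∅
  fail(5) 'bd': from fail(1)=0 chase 'd': 0 ⇒ 0;  out=∅∪out(0)=∅
  fail(11) 'cc': from fail(10)=0 chase 'c': 0 ⇒ 10;  out={2}∪out(10)={2}
  fail(13) 'aa': from fail(12)=0 chase 'a': 0 ⇒ 12;  out={3}∪out(12)={3}
  fail(3) 'bab': from fail(2)=12 chase 'b': 12→0 ⇒ 1;  out=∅∪out(1)=∅
  fail(6) 'bda': from fail(5)=0 chase 'a': 0 ⇒ 12;  out=∅∪out(12)=∅
  fail(4) 'babc': from fail(3)=1 chase 'c': 1→0 ⇒ 10;  out={0}∪out(10)={0}
  fail(7) 'bdab': from fail(6)=12 chase 'b': 12→0 ⇒ 1;  out=∅∪out(1)=∅
  fail(8) 'bdaba': from fail(7)=1 chase 'a': 1 ⇒ 2;  out=∅∪out(2)=∅
  fail(9) 'bdabaa': from fail(8)=2 chase 'a': 2→12 ⇒ 13;  out={1}∪out(13)={1,3}

Run:
[0] read 'd'  n0⇒n0
[1] read 'b'  n0⇒n1
[2] read 'a'  n1⇒n2
[3] read 'b'  n2⇒n3
[4] read 'd'  n3⇒n5 ·f
[5] read 'b'  n5⇒n1 ·f
[6] read 'a'  n1⇒n2
[7] read 'b'  n2⇒n3
[8] read 'c'  n3⇒n4  → match P0@[5:8]
[9] read 'a'  n4⇒n12 ·f
[10] read 'c'  n12⇒n10 ·f
[11] read 'c'  n10⇒n11  → match P2@[10:11]
[12] read 'c'  n11⇒n11 ·f  → match P2@[11:12]
[13] read 'd'  n11⇒n0 ·f
[14] read 'c'  n0⇒n10
[15] read 'c'  n10⇒n11  → match P2@[14:15]
[16] read 'b'  n11⇒n1 ·f
[17] read 'd'  n1⇒n5
[18] read 'a'  n5⇒n6
[19] read 'b'  n6⇒n7
[20] read 'a'  n7⇒n8
[21] read 'a'  n8⇒n9  → match P1@[16:21],P3@[20:21]
[22] read 'd'  n9⇒n0 ·f
[23] read 'c'  n0⇒n10
[24] read 'c'  n10⇒n11  → match P2@[23:24]
[25] read 'c'  n11⇒n11 ·f  → match P2@[24:25]
[26] read 'b'  n11⇒n1 ·f
[27] read 'a'  n1⇒n2
[28] read 'a'  n2⇒n13 ·f  → match P3@[27:28]
[29] read 'b'  n13⇒n1 ·f
[30] read 'a'  n1⇒n2
[31] read 'b'  n2⇒n3
[32] read 'c'  n3⇒n4  → match P0@[29:32]
[33] read 'a'  n4⇒n12 ·f
[34] read 'b'  n12⇒n1 ·f
[35] read 'b'  n1⇒n1 ·f
[36] read 'a'  n1⇒n2
[37] read 'd'  n2⇒n0 ·f
[38] read 'd'  n0⇒n0
[39] read 'a'  n0⇒n12
[40] read 'c'  n12⇒n10 ·f
[41] read 'a'  n10⇒n12 ·f
[42] read 'a'  n12⇒n13  → match P3@[41:42]
[43] read 'd'  n13⇒n0 ·f
[44] read 'a'  n0⇒n12
[45] read 'b'  n12⇒n1 ·f
[46] read 'd'  n1⇒n5
[47] read 'a'  n5⇒n6
[48] read 'b'  n6⇒n7
[49] read 'a'  n7⇒n8
[50] read 'a'  n8⇒n9  → match P1@[45:50],P3@[49:50]
[51] read 'b'  n9⇒n1 ·f
[52] read 'a'  n1⇒n2
[53] read 'b'  n2⇒n3
[54] read 'c'  n3⇒n4  → match P0@[51:54]
[55] read 'c'  n4⇒n11 ·f  → match P2@[54:55]
[56] read 'c'  n11⇒n11 ·f  → match P2@[55:56]
[57] read 'c'  n11⇒n11 ·f  → match P2@[56:57]
[58] read 'd'  n11⇒n0 ·f
[59] read 'c'  n0⇒n10
[60] read 'c'  n10⇒n11  → match P2@[59:60]
[61] read 'b'  n11⇒n1 ·f
[62] read 'b'  n1⇒n1 ·f
[63] read 'd'  n1⇒n5
[64] read 'a'  n5⇒n6
[65] read 'b'  n6⇒n7
[66] read 'a'  n7⇒n8
[67] read 'a'  n8⇒n9  → match P1@[62:67],P3@[66:67]

Matches: [[8,0],[11,2],[12,2],[15,2],[21,1],[21,3],[24,2],[25,2],[28,3],[32,0],[42,3],[50,1],[50,3],[54,0],[55,2],[56,2],[57,2],[60,2],[67,1],[67,3]]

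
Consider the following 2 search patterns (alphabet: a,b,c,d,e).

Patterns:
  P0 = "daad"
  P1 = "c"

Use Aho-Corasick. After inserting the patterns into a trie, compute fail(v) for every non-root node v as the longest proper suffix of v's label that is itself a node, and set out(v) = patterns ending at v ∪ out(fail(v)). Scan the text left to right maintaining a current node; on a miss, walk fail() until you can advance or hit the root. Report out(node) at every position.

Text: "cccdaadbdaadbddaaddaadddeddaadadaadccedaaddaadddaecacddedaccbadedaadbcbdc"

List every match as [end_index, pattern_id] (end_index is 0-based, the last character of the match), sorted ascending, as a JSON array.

Construct AC machine:
Trie nodes:
  0='ε' goto c→5 d→1
  1='d' goto a→2
  2='da' goto a→3
  3='daa' goto d→4
  4='daad' goto ·  ←P0
  5='c' goto ·  ←P1

Failure links (BFS by depth):
  fail(1) 'd': from fail(0)=0 chase 'd': 0 ⇒ 0;  out=∅∪out(0)=∅
  fail(5) 'c': from fail(0)=0 chase 'c': 0 ⇒ 0;  out={1}∪out(0)={1}
  fail(2) 'da': from fail(1)=0 chase 'a': 0 ⇒ 0;  out=∅∪out(0)=∅
  fail(3) 'daa': from fail(2)=0 chase 'a': 0 ⇒ 0;  out=∅∪out(0)=∅
  fail(4) 'daad': from fail(3)=0 chase 'd': 0 ⇒ 1;  out={0}∪out(1)={0}

Text stream:
pos 0 'c': at 5  emit P1@[0:0]
pos 1 'c': at 5 ·f  emit P1@[1:1]
pos 2 'c': at 5 ·f  emit P1@[2:2]
pos 3 'd': at 1 ·f
pos 4 'a': at 2
pos 5 'a': at 3
pos 6 'd': at 4  emit P0@[3:6]
pos 7 'b': at 0 ·f
pos 8 'd': at 1
pos 9 'a': at 2
pos 10 'a': at 3
pos 11 'd': at 4  emit P0@[8:11]
pos 12 'b': at 0 ·f
pos 13 'd': at 1
pos 14 'd': at 1 ·f
pos 15 'a': at 2
pos 16 'a': at 3
pos 17 'd': at 4  emit P0@[14:17]
pos 18 'd': at 1 ·f
pos 19 'a': at 2
pos 20 'a': at 3
pos 21 'd': at 4  emit P0@[18:21]
pos 22 'd': at 1 ·f
pos 23 'd': at 1 ·f
pos 24 'e': at 0 ·f
pos 25 'd': at 1
pos 26 'd': at 1 ·f
pos 27 'a': at 2
pos 28 'a': at 3
pos 29 'd': at 4  emit P0@[26:29]
pos 30 'a': at 2 ·f
pos 31 'd': at 1 ·f
pos 32 'a': at 2
pos 33 'a': at 3
pos 34 'd': at 4  emit P0@[31:34]
pos 35 'c': at 5 ·f  emit P1@[35:35]
pos 36 'c': at 5 ·f  emit P1@[36:36]
pos 37 'e': at 0 ·f
pos 38 'd': at 1
pos 39 'a': at 2
pos 40 'a': at 3
pos 41 'd': at 4  emit P0@[38:41]
pos 42 'd': at 1 ·f
pos 43 'a': at 2
pos 44 'a': at 3
pos 45 'd': at 4  emit P0@[42:45]
pos 46 'd': at 1 ·f
pos 47 'd': at 1 ·f
pos 48 'a': at 2
pos 49 'e': at 0 ·f
pos 50 'c': at 5  emit P1@[50:50]
pos 51 'a': at 0 ·f
pos 52 'c': at 5  emit P1@[52:52]
pos 53 'd': at 1 ·f
pos 54 'd': at 1 ·f
pos 55 'e': at 0 ·f
pos 56 'd': at 1
pos 57 'a': at 2
pos 58 'c': at 5 ·f  emit P1@[58:58]
pos 59 'c': at 5 ·f  emit P1@[59:59]
pos 60 'b': at 0 ·f
pos 61 'a': at 0
pos 62 'd': at 1
pos 63 'e': at 0 ·f
pos 64 'd': at 1
pos 65 'a': at 2
pos 66 'a': at 3
pos 67 'd': at 4  emit P0@[64:67]
pos 68 'b': at 0 ·f
pos 69 'c': at 5  emit P1@[69:69]
pos 70 'b': at 0 ·f
pos 71 'd': at 1
pos 72 'c': at 5 ·f  emit P1@[72:72]

All matches (sorted): [[0,1],[1,1],[2,1],[6,0],[11,0],[17,0],[21,0],[29,0],[34,0],[35,1],[36,1],[41,0],[45,0],[50,1],[52,1],[58,1],[59,1],[67,0],[69,1],[72,1]]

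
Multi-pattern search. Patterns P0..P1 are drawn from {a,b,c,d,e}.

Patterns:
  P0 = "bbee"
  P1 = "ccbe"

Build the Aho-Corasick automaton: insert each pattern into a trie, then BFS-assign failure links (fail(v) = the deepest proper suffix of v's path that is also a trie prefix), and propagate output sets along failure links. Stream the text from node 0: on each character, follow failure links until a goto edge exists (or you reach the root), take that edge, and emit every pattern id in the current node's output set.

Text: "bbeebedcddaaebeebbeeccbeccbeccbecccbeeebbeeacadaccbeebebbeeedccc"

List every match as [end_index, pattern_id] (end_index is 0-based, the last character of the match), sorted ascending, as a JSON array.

Construct AC machine:
Trie (insert patterns):
  n0 'ε': b→1 c→5
  n1 'b': b→2
  n2 'bb': e→3
  n3 'bbe': e→4
  n4 'bbee': ·  [P0 ends]
  n5 'c': c→6
  n6 'cc': b→7
  n7 'ccb': e→8
  n8 'ccbe': ·  [P1 ends]

Failure links (BFS by depth):
  fail(1) 'b': from fail(0)=0 chase 'b': 0 ⇒ 0;  out=∅∪out(0)=∅
  fail(5) 'c': from fail(0)=0 chase 'c': 0 ⇒ 0;  out=∅∪out(0)=∅
  fail(2) 'bb': from fail(1)=0 chase 'b': 0 ⇒ 1;  out=∅∪out(1)=∅
  fail(6) 'cc': from fail(5)=0 chase 'c': 0 ⇒ 5;  out=∅∪out(5)=∅
  fail(3) 'bbe': from fail(2)=1 chase 'e': 1→0 ⇒ 0;  out=∅∪out(0)=∅
  fail(7) 'ccb': from fail(6)=5 chase 'b': 5→0 ⇒ 1;  out=∅∪out(1)=∅
  fail(4) 'bbee': from fail(3)=0 chase 'e': 0 ⇒ 0;  out={0}∪out(0)={0}
  fail(8) 'ccbe': from fail(7)=1 chase 'e': 1→0 ⇒ 0;  out={1}∪out(0)={1}

Run:
[0] read 'b'  n0⇒n1
[1] read 'b'  n1⇒n2
[2] read 'e'  n2⇒n3
[3] read 'e'  n3⇒n4  emit P0@[0:3]
[4] read 'b'  n4⇒n1 ·f
[5] read 'e'  n1⇒n0 ·f
[6] read 'd'  n0⇒n0
[7] read 'c'  n0⇒n5
[8] read 'd'  n5⇒n0 ·f
[9] read 'd'  n0⇒n0
[10] read 'a'  n0⇒n0
[11] read 'a'  n0⇒n0
[12] read 'e'  n0⇒n0
[13] read 'b'  n0⇒n1
[14] read 'e'  n1⇒n0 ·f
[15] read 'e'  n0⇒n0
[16] read 'b'  n0⇒n1
[17] read 'b'  n1⇒n2
[18] read 'e'  n2⇒n3
[19] read 'e'  n3⇒n4  emit P0@[16:19]
[20] read 'c'  n4⇒n5 ·f
[21] read 'c'  n5⇒n6
[22] read 'b'  n6⇒n7
[23] read 'e'  n7⇒n8  emit P1@[20:23]
[24] read 'c'  n8⇒n5 ·f
[25] read 'c'  n5⇒n6
[26] read 'b'  n6⇒n7
[27] read 'e'  n7⇒n8  emit P1@[24:27]
[28] read 'c'  n8⇒n5 ·f
[29] read 'c'  n5⇒n6
[30] read 'b'  n6⇒n7
[31] read 'e'  n7⇒n8  emit P1@[28:31]
[32] read 'c'  n8⇒n5 ·f
[33] read 'c'  n5⇒n6
[34] read 'c'  n6⇒n6 ·f
[35] read 'b'  n6⇒n7
[36] read 'e'  n7⇒n8  emit P1@[33:36]
[37] read 'e'  n8⇒n0 ·f
[38] read 'e'  n0⇒n0
[39] read 'b'  n0⇒n1
[40] read 'b'  n1⇒n2
[41] read 'e'  n2⇒n3
[42] read 'e'  n3⇒n4  emit P0@[39:42]
[43] read 'a'  n4⇒n0 ·f
[44] read 'c'  n0⇒n5
[45] read 'a'  n5⇒n0 ·f
[46] read 'd'  n0⇒n0
[47] read 'a'  n0⇒n0
[48] read 'c'  n0⇒n5
[49] read 'c'  n5⇒n6
[50] read 'b'  n6⇒n7
[51] read 'e'  n7⇒n8  emit P1@[48:51]
[52] read 'e'  n8⇒n0 ·f
[53] read 'b'  n0⇒n1
[54] read 'e'  n1⇒n0 ·f
[55] read 'b'  n0⇒n1
[56] read 'b'  n1⇒n2
[57] read 'e'  n2⇒n3
[58] read 'e'  n3⇒n4  emit P0@[55:58]
[59] read 'e'  n4⇒n0 ·f
[60] read 'd'  n0⇒n0
[61] read 'c'  n0⇒n5
[62] read 'c'  n5⇒n6
[63] read 'c'  n6⇒n6 ·f

All matches (sorted): [[3,0],[19,0],[23,1],[27,1],[31,1],[36,1],[42,0],[51,1],[58,0]]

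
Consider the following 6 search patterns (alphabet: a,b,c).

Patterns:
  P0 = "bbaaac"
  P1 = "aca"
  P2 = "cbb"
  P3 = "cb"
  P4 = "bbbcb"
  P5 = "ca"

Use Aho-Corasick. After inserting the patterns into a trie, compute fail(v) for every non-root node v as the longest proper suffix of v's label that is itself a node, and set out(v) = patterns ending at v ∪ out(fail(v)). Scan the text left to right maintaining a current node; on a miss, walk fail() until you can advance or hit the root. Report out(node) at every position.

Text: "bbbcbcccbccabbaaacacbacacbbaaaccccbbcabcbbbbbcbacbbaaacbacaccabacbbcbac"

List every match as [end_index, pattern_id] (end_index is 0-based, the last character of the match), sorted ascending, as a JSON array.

Construct AC machine:
Trie (insert patterns):
  n0 'ε': a→7 b→1 c→10
  n1 'b': b→2
  n2 'bb': a→3 b→13
  n3 'bba': a→4
  n4 'bbaa': a→5
  n5 'bbaaa': c→6
  n6 'bbaaac': ·  ←P0
  n7 'a': c→8
  n8 'ac': a→9
  n9 'aca': ·  ←P1
  n10 'c': a→16 b→11
  n11 'cb': b→12  ←P3
  n12 'cbb': ·  ←P2
  n13 'bbb': c→14
  n14 'bbbc': b→15
  n15 'bbbcb': ·  ←P4
  n16 'ca': ·  ←P5

BFS fail/out derivation:
  n1('b'): parent n0 fail=0; on 'b' 0 → fail=0;  out ∅∪∅=∅
  n7('a'): parent n0 fail=0; on 'a' 0 → fail=0;  out ∅∪∅=∅
  n10('c'): parent n0 fail=0; on 'c' 0 → fail=0;  out ∅∪∅=∅
  n2('bb'): parent n1 fail=0; on 'b' 0 → fail=1;  out ∅∪∅=∅
  n8('ac'): parent n7 fail=0; on 'c' 0 → fail=10;  out ∅∪∅=∅
  n11('cb'): parent n10 fail=0; on 'b' 0 → fail=1;  out {3}∪∅={3}
  n16('ca'): parent n10 fail=0; on 'a' 0 → fail=7;  out {5}∪∅={5}
  n3('bba'): parent n2 fail=1; on 'a' 1→0 → fail=7;  out ∅∪∅=∅
  n9('aca'): parent n8 fail=10; on 'a' 10 → fail=16;  out {1}∪{5}={1,5}
  n12('cbb'): parent n11 fail=1; on 'b' 1 → fail=2;  out {2}∪∅={2}
  n13('bbb'): parent n2 fail=1; on 'b' 1 → fail=2;  out ∅∪∅=∅
  n4('bbaa'): parent n3 fail=7; on 'a' 7→0 → fail=7;  out ∅∪∅=∅
  n14('bbbc'): parent n13 fail=2; on 'c' 2→1→0 → fail=10;  out ∅∪∅=∅
  n5('bbaaa'): parent n4 fail=7; on 'a' 7→0 → fail=7;  out ∅∪∅=∅
  n15('bbbcb'): parent n14 fail=10; on 'b' 10 → fail=11;  out {4}∪{3}={3,4}
  n6('bbaaac'): parent n5 fail=7; on 'c' 7 → fail=8;  out {0}∪∅={0}

Run:
i=0 'b': node 0→1
i=1 'b': node 1→2
i=2 'b': node 2→13
i=3 'c': node 13→14
i=4 'b': node 14→15  emit P3@[3:4],P4@[0:4]
i=5 'c': node 15→10 (fail-walked)
i=6 'c': node 10→10 (fail-walked)
i=7 'c': node 10→10 (fail-walked)
i=8 'b': node 10→11  emit P3@[7:8]
i=9 'c': node 11→10 (fail-walked)
i=10 'c': node 10→10 (fail-walked)
i=11 'a': node 10→16  emit P5@[10:11]
i=12 'b': node 16→1 (fail-walked)
i=13 'b': node 1→2
i=14 'a': node 2→3
i=15 'a': node 3→4
i=16 'a': node 4→5
i=17 'c': node 5→6  emit P0@[12:17]
i=18 'a': node 6→9 (fail-walked)  emit P1@[16:18],P5@[17:18]
i=19 'c': node 9→8 (fail-walked)
i=20 'b': node 8→11 (fail-walked)  emit P3@[19:20]
i=21 'a': node 11→7 (fail-walked)
i=22 'c': node 7→8
i=23 'a': node 8→9  emit P1@[21:23],P5@[22:23]
i=24 'c': node 9→8 (fail-walked)
i=25 'b': node 8→11 (fail-walked)  emit P3@[24:25]
i=26 'b': node 11→12  emit P2@[24:26]
i=27 'a': node 12→3 (fail-walked)
i=28 'a': node 3→4
i=29 'a': node 4→5
i=30 'c': node 5→6  emit P0@[25:30]
i=31 'c': node 6→10 (fail-walked)
i=32 'c': node 10→10 (fail-walked)
i=33 'c': node 10→10 (fail-walked)
i=34 'b': node 10→11  emit P3@[33:34]
i=35 'b': node 11→12  emit P2@[33:35]
i=36 'c': node 12→10 (fail-walked)
i=37 'a': node 10→16  emit P5@[36:37]
i=38 'b': node 16→1 (fail-walked)
i=39 'c': node 1→10 (fail-walked)
i=40 'b': node 10→11  emit P3@[39:40]
i=41 'b': node 11→12  emit P2@[39:41]
i=42 'b': node 12→13 (fail-walked)
i=43 'b': node 13→13 (fail-walked)
i=44 'b': node 13→13 (fail-walked)
i=45 'c': node 13→14
i=46 'b': node 14→15  emit P3@[45:46],P4@[42:46]
i=47 'a': node 15→7 (fail-walked)
i=48 'c': node 7→8
i=49 'b': node 8→11 (fail-walked)  emit P3@[48:49]
i=50 'b': node 11→12  emit P2@[48:50]
i=51 'a': node 12→3 (fail-walked)
i=52 'a': node 3→4
i=53 'a': node 4→5
i=54 'c': node 5→6  emit P0@[49:54]
i=55 'b': node 6→11 (fail-walked)  emit P3@[54:55]
i=56 'a': node 11→7 (fail-walked)
i=57 'c': node 7→8
i=58 'a': node 8→9  emit P1@[56:58],P5@[57:58]
i=59 'c': node 9→8 (fail-walked)
i=60 'c': node 8→10 (fail-walked)
i=61 'a': node 10→16  emit P5@[60:61]
i=62 'b': node 16→1 (fail-walked)
i=63 'a': node 1→7 (fail-walked)
i=64 'c': node 7→8
i=65 'b': node 8→11 (fail-walked)  emit P3@[64:65]
i=66 'b': node 11→12  emit P2@[64:66]
i=67 'c': node 12→10 (fail-walked)
i=68 'b': node 10→11  emit P3@[67:68]
i=69 'a': node 11→7 (fail-walked)
i=70 'c': node 7→8

Result: [[4,3],[4,4],[8,3],[11,5],[17,0],[18,1],[18,5],[20,3],[23,1],[23,5],[25,3],[26,2],[30,0],[34,3],[35,2],[37,5],[40,3],[41,2],[46,3],[46,4],[49,3],[50,2],[54,0],[55,3],[58,1],[58,5],[61,5],[65,3],[66,2],[68,3]]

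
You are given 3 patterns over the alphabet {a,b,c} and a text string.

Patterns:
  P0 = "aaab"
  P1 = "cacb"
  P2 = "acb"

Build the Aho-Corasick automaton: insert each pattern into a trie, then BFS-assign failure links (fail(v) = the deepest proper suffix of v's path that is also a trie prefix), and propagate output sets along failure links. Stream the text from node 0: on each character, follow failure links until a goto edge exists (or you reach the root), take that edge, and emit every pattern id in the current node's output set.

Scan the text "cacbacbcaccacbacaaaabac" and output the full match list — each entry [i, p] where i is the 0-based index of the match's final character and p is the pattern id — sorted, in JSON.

Build automaton:
Trie (insert patterns):
  n0 'ε': a→1 c→5
  n1 'a': a→2 c→9
  n2 'aa': a→3
  n3 'aaa': b→4
  n4 'aaab': ·  ←P0
  n5 'c': a→6
  n6 'ca': c→7
  n7 'cac': b→8
  n8 'cacb': ·  ←P1
  n9 'ac': b→10
  n10 'acb': ·  ←P2

Failure links (BFS by depth):
  n1('a'): parent n0 fail=0; on 'a' 0 → fail=0;  out ∅∪∅=∅
  n5('c'): parent n0 fail=0; on 'c' 0 → fail=0;  out ∅∪∅=∅
  n2('aa'): parent n1 fail=0; on 'a' 0 → fail=1;  out ∅∪∅=∅
  n6('ca'): parent n5 fail=0; on 'a' 0 → fail=1;  out ∅∪∅=∅
  n9('ac'): parent n1 fail=0; on 'c' 0 → fail=5;  out ∅∪∅=∅
  n3('aaa'): parent n2 fail=1; on 'a' 1 → fail=2;  out ∅∪∅=∅
  n7('cac'): parent n6 fail=1; on 'c' 1 → fail=9;  out ∅∪∅=∅
  n10('acb'): parent n9 fail=5; on 'b' 5→0 → fail=0;  out {2}∪∅={2}
  n4('aaab'): parent n3 fail=2; on 'b' 2→1→0 → fail=0;  out {0}∪∅={0}
  n8('cacb'): parent n7 fail=9; on 'b' 9 → fail=10;  out {1}∪{2}={1,2}

Text stream:
[0] read 'c'  n0⇒n5
[1] read 'a'  n5⇒n6
[2] read 'c'  n6⇒n7
[3] read 'b'  n7⇒n8  emit P1@[0:3],P2@[1:3]
[4] read 'a'  n8⇒n1 ·f
[5] read 'c'  n1⇒n9
[6] read 'b'  n9⇒n10  emit P2@[4:6]
[7] read 'c'  n10⇒n5 ·f
[8] read 'a'  n5⇒n6
[9] read 'c'  n6⇒n7
[10] read 'c'  n7⇒n5 ·f
[11] read 'a'  n5⇒n6
[12] read 'c'  n6⇒n7
[13] read 'b'  n7⇒n8  emit P1@[10:13],P2@[11:13]
[14] read 'a'  n8⇒n1 ·f
[15] read 'c'  n1⇒n9
[16] read 'a'  n9⇒n6 ·f
[17] read 'a'  n6⇒n2 ·f
[18] read 'a'  n2⇒n3
[19] read 'a'  n3⇒n3 ·f
[20] read 'b'  n3⇒n4  emit P0@[17:20]
[21] read 'a'  n4⇒n1 ·f
[22] read 'c'  n1⇒n9

Matches: [[3,1],[3,2],[6,2],[13,1],[13,2],[20,0]]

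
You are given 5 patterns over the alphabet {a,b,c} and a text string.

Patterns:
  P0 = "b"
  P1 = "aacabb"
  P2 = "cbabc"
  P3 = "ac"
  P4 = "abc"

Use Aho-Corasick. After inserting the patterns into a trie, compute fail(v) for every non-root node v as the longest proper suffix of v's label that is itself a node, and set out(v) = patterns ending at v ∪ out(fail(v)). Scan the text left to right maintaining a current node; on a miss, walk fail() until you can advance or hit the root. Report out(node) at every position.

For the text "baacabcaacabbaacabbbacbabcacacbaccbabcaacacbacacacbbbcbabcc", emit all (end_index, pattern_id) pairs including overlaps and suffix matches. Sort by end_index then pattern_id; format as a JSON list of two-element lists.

Build automaton:
Trie nodes:
  n0 'ε': a→2 b→1 c→8
  n1 'b': ·  [P0 ends]
  n2 'a': a→3 b→14 c→13
  n3 'aa': c→4
  n4 'aac': a→5
  n5 'aaca': b→6
  n6 'aacab': b→7
  n7 'aacabb': ·  [P1 ends]
  n8 'c': b→9
  n9 'cb': a→10
  n10 'cba': b→11
  n11 'cbab': c→12
  n12 'cbabc': ·  [P2 ends]
  n13 'ac': ·  [P3 ends]
  n14 'ab': c→15
  n15 'abc': ·  [P4 ends]

BFS fail/out derivation:
  fail(1) 'b': from fail(0)=0 chase 'b': 0 ⇒ 0;  out={0}∪out(0)={0}
  fail(2) 'a': from fail(0)=0 chase 'a': 0 ⇒ 0;  out=∅∪out(0)=∅
  fail(8) 'c': from fail(0)=0 chase 'c': 0 ⇒ 0;  out=∅∪out(0)=∅
  fail(3) 'aa': from fail(2)=0 chase 'a': 0 ⇒ 2;  out=∅∪out(2)=∅
  fail(9) 'cb': from fail(8)=0 chase 'b': 0 ⇒ 1;  out=∅∪out(1)={0}
  fail(13) 'ac': from fail(2)=0 chase 'c': 0 ⇒ 8;  out={3}∪out(8)={3}
  fail(14) 'ab': from fail(2)=0 chase 'b': 0 ⇒ 1;  out=∅∪out(1)={0}
  fail(4) 'aac': from fail(3)=2 chase 'c': 2 ⇒ 13;  out=∅∪out(13)={3}
  fail(10) 'cba': from fail(9)=1 chase 'a': 1→0 ⇒ 2;  out=∅∪out(2)=∅
  fail(15) 'abc': from fail(14)=1 chase 'c': 1→0 ⇒ 8;  out={4}∪out(8)={4}
  fail(5) 'aaca': from fail(4)=13 chase 'a': 13→8→0 ⇒ 2;  out=∅∪out(2)=∅
  fail(11) 'cbab': from fail(10)=2 chase 'b': 2 ⇒ 14;  out=∅∪out(14)={0}
  fail(6) 'aacab': from fail(5)=2 chase 'b': 2 ⇒ 14;  out=∅∪out(14)={0}
  fail(12) 'cbabc': from fail(11)=14 chase 'c': 14 ⇒ 15;  out={2}∪out(15)={2,4}
  fail(7) 'aacabb': from fail(6)=14 chase 'b': 14→1→0 ⇒ 1;  out={1}∪out(1)={0,1}

Run:
i=0 'b': node 0→1  → match P0@[0:0]
i=1 'a': node 1→2 (fail-walked)
i=2 'a': node 2→3
i=3 'c': node 3→4  → match P3@[2:3]
i=4 'a': node 4→5
i=5 'b': node 5→6  → match P0@[5:5]
i=6 'c': node 6→15 (fail-walked)  → match P4@[4:6]
i=7 'a': node 15→2 (fail-walked)
i=8 'a': node 2→3
i=9 'c': node 3→4  → match P3@[8:9]
i=10 'a': node 4→5
i=11 'b': node 5→6  → match P0@[11:11]
i=12 'b': node 6→7  → match P0@[12:12],P1@[7:12]
i=13 'a': node 7→2 (fail-walked)
i=14 'a': node 2→3
i=15 'c': node 3→4  → match P3@[14:15]
i=16 'a': node 4→5
i=17 'b': node 5→6  → match P0@[17:17]
i=18 'b': node 6→7  → match P0@[18:18],P1@[13:18]
i=19 'b': node 7→1 (fail-walked)  → match P0@[19:19]
i=20 'a': node 1→2 (fail-walked)
i=21 'c': node 2→13  → match P3@[20:21]
i=22 'b': node 13→9 (fail-walked)  → match P0@[22:22]
i=23 'a': node 9→10
i=24 'b': node 10→11  → match P0@[24:24]
i=25 'c': node 11→12  → match P2@[21:25],P4@[23:25]
i=26 'a': node 12→2 (fail-walked)
i=27 'c': node 2→13  → match P3@[26:27]
i=28 'a': node 13→2 (fail-walked)
i=29 'c': node 2→13  → match P3@[28:29]
i=30 'b': node 13→9 (fail-walked)  → match P0@[30:30]
i=31 'a': node 9→10
i=32 'c': node 10→13 (fail-walked)  → match P3@[31:32]
i=33 'c': node 13→8 (fail-walked)
i=34 'b': node 8→9  → match P0@[34:34]
i=35 'a': node 9→10
i=36 'b': node 10→11  → match P0@[36:36]
i=37 'c': node 11→12  → match P2@[33:37],P4@[35:37]
i=38 'a': node 12→2 (fail-walked)
i=39 'a': node 2→3
i=40 'c': node 3→4  → match P3@[39:40]
i=41 'a': node 4→5
i=42 'c': node 5→13 (fail-walked)  → match P3@[41:42]
i=43 'b': node 13→9 (fail-walked)  → match P0@[43:43]
i=44 'a': node 9→10
i=45 'c': node 10→13 (fail-walked)  → match P3@[44:45]
i=46 'a': node 13→2 (fail-walked)
i=47 'c': node 2→13  → match P3@[46:47]
i=48 'a': node 13→2 (fail-walked)
i=49 'c': node 2→13  → match P3@[48:49]
i=50 'b': node 13→9 (fail-walked)  → match P0@[50:50]
i=51 'b': node 9→1 (fail-walked)  → match P0@[51:51]
i=52 'b': node 1→1 (fail-walked)  → match P0@[52:52]
i=53 'c': node 1→8 (fail-walked)
i=54 'b': node 8→9  → match P0@[54:54]
i=55 'a': node 9→10
i=56 'b': node 10→11  → match P0@[56:56]
i=57 'c': node 11→12  → match P2@[53:57],P4@[55:57]
i=58 'c': node 12→8 (fail-walked)

Matches: [[0,0],[3,3],[5,0],[6,4],[9,3],[11,0],[12,0],[12,1],[15,3],[17,0],[18,0],[18,1],[19,0],[21,3],[22,0],[24,0],[25,2],[25,4],[27,3],[29,3],[30,0],[32,3],[34,0],[36,0],[37,2],[37,4],[40,3],[42,3],[43,0],[45,3],[47,3],[49,3],[50,0],[51,0],[52,0],[54,0],[56,0],[57,2],[57,4]]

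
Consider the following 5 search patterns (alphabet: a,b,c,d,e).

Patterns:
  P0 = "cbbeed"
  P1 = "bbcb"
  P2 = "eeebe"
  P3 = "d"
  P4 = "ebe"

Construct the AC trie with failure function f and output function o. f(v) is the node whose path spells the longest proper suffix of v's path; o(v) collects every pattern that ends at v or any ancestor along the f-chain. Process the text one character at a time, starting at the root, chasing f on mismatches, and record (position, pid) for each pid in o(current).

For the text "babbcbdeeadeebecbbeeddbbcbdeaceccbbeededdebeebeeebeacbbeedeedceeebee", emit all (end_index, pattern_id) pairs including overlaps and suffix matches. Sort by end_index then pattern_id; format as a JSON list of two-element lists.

Build:
Trie nodes:
  n0 'ε': b→7 c→1 d→16 e→11
  n1 'c': b→2
  n2 'cb': b→3
  n3 'cbb': e→4
  n4 'cbbe': e→5
  n5 'cbbee': d→6
  n6 'cbbeed': ·  [P0 ends]
  n7 'b': b→8
  n8 'bb': c→9
  n9 'bbc': b→10
  n10 'bbcb': ·  [P1 ends]
  n11 'e': b→17 e→12
  n12 'ee': e→13
  n13 'eee': b→14
  n14 'eeeb': e→15
  n15 'eeebe': ·  [P2 ends]
  n16 'd': ·  [P3 ends]
  n17 'eb': e→18
  n18 'ebe': ·  [P4 ends]

Failure links (BFS by depth):
  fail(1) 'c': from fail(0)=0 chase 'c': 0 ⇒ 0;  out=∅∪out(0)=∅
  fail(7) 'b': from fail(0)=0 chase 'b': 0 ⇒ 0;  out=∅∪out(0)=∅
  fail(11) 'e': from fail(0)=0 chase 'e': 0 ⇒ 0;  out=∅∪out(0)=∅
  fail(16) 'd': from fail(0)=0 chase 'd': 0 ⇒ 0;  out={3}∪out(0)={3}
  fail(2) 'cb': from fail(1)=0 chase 'b': 0 ⇒ 7;  out=∅∪out(7)=∅
  fail(8) 'bb': from fail(7)=0 chase 'b': 0 ⇒ 7;  out=∅∪out(7)=∅
  fail(12) 'ee': from fail(11)=0 chase 'e': 0 ⇒ 11;  out=∅∪out(11)=∅
  fail(17) 'eb': from fail(11)=0 chase 'b': 0 ⇒ 7;  out=∅∪out(7)=∅
  fail(3) 'cbb': from fail(2)=7 chase 'b': 7 ⇒ 8;  out=∅∪out(8)=∅
  fail(9) 'bbc': from fail(8)=7 chase 'c': 7→0 ⇒ 1;  out=∅∪out(1)=∅
  fail(13) 'eee': from fail(12)=11 chase 'e': 11 ⇒ 12;  out=∅∪out(12)=∅
  fail(18) 'ebe': from fail(17)=7 chase 'e': 7→0 ⇒ 11;  out={4}∪out(11)={4}
  fail(4) 'cbbe': from fail(3)=8 chase 'e': 8→7→0 ⇒ 11;  out=∅∪out(11)=∅
  fail(10) 'bbcb': from fail(9)=1 chase 'b': 1 ⇒ 2;  out={1}∪out(2)={1}
  fail(14) 'eeeb': from fail(13)=12 chase 'b': 12→11 ⇒ 17;  out=∅∪out(17)=∅
  fail(5) 'cbbee': from fail(4)=11 chase 'e': 11 ⇒ 12;  out=∅∪out(12)=∅
  fail(15) 'eeebe': from fail(14)=17 chase 'e': 17 ⇒ 18;  out={2}∪out(18)={2,4}
  fail(6) 'cbbeed': from fail(5)=12 chase 'd': 12→11→0 ⇒ 16;  out={0}∪out(16)={0,3}

Text stream:
[0] read 'b'  n0⇒n7
[1] read 'a'  n7⇒n0 (fail-walked)
[2] read 'b'  n0⇒n7
[3] read 'b'  n7⇒n8
[4] read 'c'  n8⇒n9
[5] read 'b'  n9⇒n10  emit P1@[2:5]
[6] read 'd'  n10⇒n16 (fail-walked)  emit P3@[6:6]
[7] read 'e'  n16⇒n11 (fail-walked)
[8] read 'e'  n11⇒n12
[9] read 'a'  n12⇒n0 (fail-walked)
[10] read 'd'  n0⇒n16  emit P3@[10:10]
[11] read 'e'  n16⇒n11 (fail-walked)
[12] read 'e'  n11⇒n12
[13] read 'b'  n12⇒n17 (fail-walked)
[14] read 'e'  n17⇒n18  emit P4@[12:14]
[15] read 'c'  n18⇒n1 (fail-walked)
[16] read 'b'  n1⇒n2
[17] read 'b'  n2⇒n3
[18] read 'e'  n3⇒n4
[19] read 'e'  n4⇒n5
[20] read 'd'  n5⇒n6  emit P0@[15:20],P3@[20:20]
[21] read 'd'  n6⇒n16 (fail-walked)  emit P3@[21:21]
[22] read 'b'  n16⇒n7 (fail-walked)
[23] read 'b'  n7⇒n8
[24] read 'c'  n8⇒n9
[25] read 'b'  n9⇒n10  emit P1@[22:25]
[26] read 'd'  n10⇒n16 (fail-walked)  emit P3@[26:26]
[27] read 'e'  n16⇒n11 (fail-walked)
[28] read 'a'  n11⇒n0 (fail-walked)
[29] read 'c'  n0⇒n1
[30] read 'e'  n1⇒n11 (fail-walked)
[31] read 'c'  n11⇒n1 (fail-walked)
[32] read 'c'  n1⇒n1 (fail-walked)
[33] read 'b'  n1⇒n2
[34] read 'b'  n2⇒n3
[35] read 'e'  n3⇒n4
[36] read 'e'  n4⇒n5
[37] read 'd'  n5⇒n6  emit P0@[32:37],P3@[37:37]
[38] read 'e'  n6⇒n11 (fail-walked)
[39] read 'd'  n11⇒n16 (fail-walked)  emit P3@[39:39]
[40] read 'd'  n16⇒n16 (fail-walked)  emit P3@[40:40]
[41] read 'e'  n16⇒n11 (fail-walked)
[42] read 'b'  n11⇒n17
[43] read 'e'  n17⇒n18  emit P4@[41:43]
[44] read 'e'  n18⇒n12 (fail-walked)
[45] read 'b'  n12⇒n17 (fail-walked)
[46] read 'e'  n17⇒n18  emit P4@[44:46]
[47] read 'e'  n18⇒n12 (fail-walked)
[48] read 'e'  n12⇒n13
[49] read 'b'  n13⇒n14
[50] read 'e'  n14⇒n15  emit P2@[46:50],P4@[48:50]
[51] read 'a'  n15⇒n0 (fail-walked)
[52] read 'c'  n0⇒n1
[53] read 'b'  n1⇒n2
[54] read 'b'  n2⇒n3
[55] read 'e'  n3⇒n4
[56] read 'e'  n4⇒n5
[57] read 'd'  n5⇒n6  emit P0@[52:57],P3@[57:57]
[58] read 'e'  n6⇒n11 (fail-walked)
[59] read 'e'  n11⇒n12
[60] read 'd'  n12⇒n16 (fail-walked)  emit P3@[60:60]
[61] read 'c'  n16⇒n1 (fail-walked)
[62] read 'e'  n1⇒n11 (fail-walked)
[63] read 'e'  n11⇒n12
[64] read 'e'  n12⇒n13
[65] read 'b'  n13⇒n14
[66] read 'e'  n14⇒n15  emit P2@[62:66],P4@[64:66]
[67] read 'e'  n15⇒n12 (fail-walked)

All matches (sorted): [[5,1],[6,3],[10,3],[14,4],[20,0],[20,3],[21,3],[25,1],[26,3],[37,0],[37,3],[39,3],[40,3],[43,4],[46,4],[50,2],[50,4],[57,0],[57,3],[60,3],[66,2],[66,4]]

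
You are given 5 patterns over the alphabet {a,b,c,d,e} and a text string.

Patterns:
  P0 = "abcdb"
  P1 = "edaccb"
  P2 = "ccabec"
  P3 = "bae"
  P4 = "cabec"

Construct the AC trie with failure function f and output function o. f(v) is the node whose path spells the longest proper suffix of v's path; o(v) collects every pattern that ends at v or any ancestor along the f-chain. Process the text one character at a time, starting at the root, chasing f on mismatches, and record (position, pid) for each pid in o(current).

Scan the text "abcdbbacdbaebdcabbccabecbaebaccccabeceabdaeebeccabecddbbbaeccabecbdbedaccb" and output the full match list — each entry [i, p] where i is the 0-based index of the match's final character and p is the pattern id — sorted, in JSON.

Construct AC machine:
Trie nodes:
  0='ε' goto a→1 b→18 c→12 e→6
  1='a' goto b→2
  2='ab' goto c→3
  3='abc' goto d→4
  4='abcd' goto b→5
  5='abcdb' goto ·  [P0 ends]
  6='e' goto d→7
  7='ed' goto a→8
  8='eda' goto c→9
  9='edac' goto c→10
  10='edacc' goto b→11
  11='edaccb' goto ·  [P1 ends]
  12='c' goto a→21 c→13
  13='cc' goto a→14
  14='cca' goto b→15
  15='ccab' goto e→16
  16='ccabe' goto c→17
  17='ccabec' goto ·  [P2 ends]
  18='b' goto a→19
  19='ba' goto e→20
  20='bae' goto ·  [P3 ends]
  21='ca' goto b→22
  22='cab' goto e→23
  23='cabe' goto c→24
  24='cabec' goto ·  [P4 ends]

Failure links (BFS by depth):
  n1('a'): parent n0 fail=0; on 'a' 0 → fail=0;  out ∅∪∅=∅
  n6('e'): parent n0 fail=0; on 'e' 0 → fail=0;  out ∅∪∅=∅
  n12('c'): parent n0 fail=0; on 'c' 0 → fail=0;  out ∅∪∅=∅
  n18('b'): parent n0 fail=0; on 'b' 0 → fail=0;  out ∅∪∅=∅
  n2('ab'): parent n1 fail=0; on 'b' 0 → fail=18;  out ∅∪∅=∅
  n7('ed'): parent n6 fail=0; on 'd' 0 → fail=0;  out ∅∪∅=∅
  n13('cc'): parent n12 fail=0; on 'c' 0 → fail=12;  out ∅∪∅=∅
  n19('ba'): parent n18 fail=0; on 'a' 0 → fail=1;  out ∅∪∅=∅
  n21('ca'): parent n12 fail=0; on 'a' 0 → fail=1;  out ∅∪∅=∅
  n3('abc'): parent n2 fail=18; on 'c' 18→0 → fail=12;  out ∅∪∅=∅
  n8('eda'): parent n7 fail=0; on 'a' 0 → fail=1;  out ∅∪∅=∅
  n14('cca'): parent n13 fail=12; on 'a' 12 → fail=21;  out ∅∪∅=∅
  n20('bae'): parent n19 fail=1; on 'e' 1→0 → fail=6;  out {3}∪∅={3}
  n22('cab'): parent n21 fail=1; on 'b' 1 → fail=2;  out ∅∪∅=∅
  n4('abcd'): parent n3 fail=12; on 'd' 12→0 → fail=0;  out ∅∪∅=∅
  n9('edac'): parent n8 fail=1; on 'c' 1→0 → fail=12;  out ∅∪∅=∅
  n15('ccab'): parent n14 fail=21; on 'b' 21 → fail=22;  out ∅∪∅=∅
  n23('cabe'): parent n22 fail=2; on 'e' 2→18→0 → fail=6;  out ∅∪∅=∅
  n5('abcdb'): parent n4 fail=0; on 'b' 0 → fail=18;  out {0}∪∅={0}
  n10('edacc'): parent n9 fail=12; on 'c' 12 → fail=13;  out ∅∪∅=∅
  n16('ccabe'): parent n15 fail=22; on 'e' 22 → fail=23;  out ∅∪∅=∅
  n24('cabec'): parent n23 fail=6; on 'c' 6→0 → fail=12;  out {4}∪∅={4}
  n11('edaccb'): parent n10 fail=13; on 'b' 13→12→0 → fail=18;  out {1}∪∅={1}
  n17('ccabec'): parent n16 fail=23; on 'c' 23 → fail=24;  out {2}∪{4}={2,4}

Scan:
i=0 'a': node 0→1
i=1 'b': node 1→2
i=2 'c': node 2→3
i=3 'd': node 3→4
i=4 'b': node 4→5  emit P0@[0:4]
i=5 'b': node 5→18 (fail-walked)
i=6 'a': node 18→19
i=7 'c': node 19→12 (fail-walked)
i=8 'd': node 12→0 (fail-walked)
i=9 'b': node 0→18
i=10 'a': node 18→19
i=11 'e': node 19→20  emit P3@[9:11]
i=12 'b': node 20→18 (fail-walked)
i=13 'd': node 18→0 (fail-walked)
i=14 'c': node 0→12
i=15 'a': node 12→21
i=16 'b': node 21→22
i=17 'b': node 22→18 (fail-walked)
i=18 'c': node 18→12 (fail-walked)
i=19 'c': node 12→13
i=20 'a': node 13→14
i=21 'b': node 14→15
i=22 'e': node 15→16
i=23 'c': node 16→17  emit P2@[18:23],P4@[19:23]
i=24 'b': node 17→18 (fail-walked)
i=25 'a': node 18→19
i=26 'e': node 19→20  emit P3@[24:26]
i=27 'b': node 20→18 (fail-walked)
i=28 'a': node 18→19
i=29 'c': node 19→12 (fail-walked)
i=30 'c': node 12→13
i=31 'c': node 13→13 (fail-walked)
i=32 'c': node 13→13 (fail-walked)
i=33 'a': node 13→14
i=34 'b': node 14→15
i=35 'e': node 15→16
i=36 'c': node 16→17  emit P2@[31:36],P4@[32:36]
i=37 'e': node 17→6 (fail-walked)
i=38 'a': node 6→1 (fail-walked)
i=39 'b': node 1→2
i=40 'd': node 2→0 (fail-walked)
i=41 'a': node 0→1
i=42 'e': node 1→6 (fail-walked)
i=43 'e': node 6→6 (fail-walked)
i=44 'b': node 6→18 (fail-walked)
i=45 'e': node 18→6 (fail-walked)
i=46 'c': node 6→12 (fail-walked)
i=47 'c': node 12→13
i=48 'a': node 13→14
i=49 'b': node 14→15
i=50 'e': node 15→16
i=51 'c': node 16→17  emit P2@[46:51],P4@[47:51]
i=52 'd': node 17→0 (fail-walked)
i=53 'd': node 0→0
i=54 'b': node 0→18
i=55 'b': node 18→18 (fail-walked)
i=56 'b': node 18→18 (fail-walked)
i=57 'a': node 18→19
i=58 'e': node 19→20  emit P3@[56:58]
i=59 'c': node 20→12 (fail-walked)
i=60 'c': node 12→13
i=61 'a': node 13→14
i=62 'b': node 14→15
i=63 'e': node 15→16
i=64 'c': node 16→17  emit P2@[59:64],P4@[60:64]
i=65 'b': node 17→18 (fail-walked)
i=66 'd': node 18→0 (fail-walked)
i=67 'b': node 0→18
i=68 'e': node 18→6 (fail-walked)
i=69 'd': node 6→7
i=70 'a': node 7→8
i=71 'c': node 8→9
i=72 'c': node 9→10
i=73 'b': node 10→11  emit P1@[68:73]

Result: [[4,0],[11,3],[23,2],[23,4],[26,3],[36,2],[36,4],[51,2],[51,4],[58,3],[64,2],[64,4],[73,1]]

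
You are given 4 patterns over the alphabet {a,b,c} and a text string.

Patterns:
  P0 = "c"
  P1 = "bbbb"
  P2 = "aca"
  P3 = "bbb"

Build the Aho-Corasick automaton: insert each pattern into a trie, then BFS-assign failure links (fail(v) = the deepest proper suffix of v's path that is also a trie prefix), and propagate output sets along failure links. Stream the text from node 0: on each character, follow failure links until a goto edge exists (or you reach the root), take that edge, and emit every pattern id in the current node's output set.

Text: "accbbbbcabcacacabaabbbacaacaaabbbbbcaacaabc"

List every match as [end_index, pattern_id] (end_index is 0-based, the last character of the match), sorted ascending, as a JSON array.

Build automaton:
Trie nodes:
  n0 'ε': a→6 b→2 c→1
  n1 'c': ·  ←P0
  n2 'b': b→3
  n3 'bb': b→4
  n4 'bbb': b→5  ←P3
  n5 'bbbb': ·  ←P1
  n6 'a': c→7
  n7 'ac': a→8
  n8 'aca': ·  ←P2

Failure links (BFS by depth):
  n1('c'): parent n0 fail=0; on 'c' 0 → fail=0;  out {0}∪∅={0}
  n2('b'): parent n0 fail=0; on 'b' 0 → fail=0;  out ∅∪∅=∅
  n6('a'): parent n0 fail=0; on 'a' 0 → fail=0;  out ∅∪∅=∅
  n3('bb'): parent n2 fail=0; on 'b' 0 → fail=2;  out ∅∪∅=∅
  n7('ac'): parent n6 fail=0; on 'c' 0 → fail=1;  out ∅∪{0}={0}
  n4('bbb'): parent n3 fail=2; on 'b' 2 → fail=3;  out {3}∪∅={3}
  n8('aca'): parent n7 fail=1; on 'a' 1→0 → fail=6;  out {2}∪∅={2}
  n5('bbbb'): parent n4 fail=3; on 'b' 3 → fail=4;  out {1}∪{3}={1,3}

Text stream:
pos 0 'a': at 6
pos 1 'c': at 7  emit P0@[1:1]
pos 2 'c': at 1 (via fail)  emit P0@[2:2]
pos 3 'b': at 2 (via fail)
pos 4 'b': at 3
pos 5 'b': at 4  emit P3@[3:5]
pos 6 'b': at 5  emit P1@[3:6],P3@[4:6]
pos 7 'c': at 1 (via fail)  emit P0@[7:7]
pos 8 'a': at 6 (via fail)
pos 9 'b': at 2 (via fail)
pos 10 'c': at 1 (via fail)  emit P0@[10:10]
pos 11 'a': at 6 (via fail)
pos 12 'c': at 7  emit P0@[12:12]
pos 13 'a': at 8  emit P2@[11:13]
pos 14 'c': at 7 (via fail)  emit P0@[14:14]
pos 15 'a': at 8  emit P2@[13:15]
pos 16 'b': at 2 (via fail)
pos 17 'a': at 6 (via fail)
pos 18 'a': at 6 (via fail)
pos 19 'b': at 2 (via fail)
pos 20 'b': at 3
pos 21 'b': at 4  emit P3@[19:21]
pos 22 'a': at 6 (via fail)
pos 23 'c': at 7  emit P0@[23:23]
pos 24 'a': at 8  emit P2@[22:24]
pos 25 'a': at 6 (via fail)
pos 26 'c': at 7  emit P0@[26:26]
pos 27 'a': at 8  emit P2@[25:27]
pos 28 'a': at 6 (via fail)
pos 29 'a': at 6 (via fail)
pos 30 'b': at 2 (via fail)
pos 31 'b': at 3
pos 32 'b': at 4  emit P3@[30:32]
pos 33 'b': at 5  emit P1@[30:33],P3@[31:33]
pos 34 'b': at 5 (via fail)  emit P1@[31:34],P3@[32:34]
pos 35 'c': at 1 (via fail)  emit P0@[35:35]
pos 36 'a': at 6 (via fail)
pos 37 'a': at 6 (via fail)
pos 38 'c': at 7  emit P0@[38:38]
pos 39 'a': at 8  emit P2@[37:39]
pos 40 'a': at 6 (via fail)
pos 41 'b': at 2 (via fail)
pos 42 'c': at 1 (via fail)  emit P0@[42:42]

All matches (sorted): [[1,0],[2,0],[5,3],[6,1],[6,3],[7,0],[10,0],[12,0],[13,2],[14,0],[15,2],[21,3],[23,0],[24,2],[26,0],[27,2],[32,3],[33,1],[33,3],[34,1],[34,3],[35,0],[38,0],[39,2],[42,0]]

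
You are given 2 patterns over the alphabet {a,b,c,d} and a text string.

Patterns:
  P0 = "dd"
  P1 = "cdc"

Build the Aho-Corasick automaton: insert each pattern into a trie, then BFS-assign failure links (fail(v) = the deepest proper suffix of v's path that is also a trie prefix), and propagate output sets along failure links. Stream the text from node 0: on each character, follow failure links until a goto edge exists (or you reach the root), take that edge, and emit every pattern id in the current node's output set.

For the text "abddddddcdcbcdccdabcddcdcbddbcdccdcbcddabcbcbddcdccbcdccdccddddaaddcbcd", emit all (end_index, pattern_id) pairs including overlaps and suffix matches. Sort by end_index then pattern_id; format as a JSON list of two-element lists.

Construct AC machine:
Trie (insert patterns):
  n0 'ε': c→3 d→1
  n1 'd': d→2
  n2 'dd': ·  [P0 ends]
  n3 'c': d→4
  n4 'cd': c→5
  n5 'cdc': ·  [P1 ends]

BFS fail/out derivation:
  n1('d'): parent n0 fail=0; on 'd' 0 → fail=0;  out ∅∪∅=∅
  n3('c'): parent n0 fail=0; on 'c' 0 → fail=0;  out ∅∪∅=∅
  n2('dd'): parent n1 fail=0; on 'd' 0 → fail=1;  out {0}∪∅={0}
  n4('cd'): parent n3 fail=0; on 'd' 0 → fail=1;  out ∅∪∅=∅
  n5('cdc'): parent n4 fail=1; on 'c' 1→0 → fail=3;  out {1}∪∅={1}

Run:
[0] read 'a'  n0⇒n0
[1] read 'b'  n0⇒n0
[2] read 'd'  n0⇒n1
[3] read 'd'  n1⇒n2  ** P0@[2:3]
[4] read 'd'  n2⇒n2 (fail-walked)  ** P0@[3:4]
[5] read 'd'  n2⇒n2 (fail-walked)  ** P0@[4:5]
[6] read 'd'  n2⇒n2 (fail-walked)  ** P0@[5:6]
[7] read 'd'  n2⇒n2 (fail-walked)  ** P0@[6:7]
[8] read 'c'  n2⇒n3 (fail-walked)
[9] read 'd'  n3⇒n4
[10] read 'c'  n4⇒n5  ** P1@[8:10]
[11] read 'b'  n5⇒n0 (fail-walked)
[12] read 'c'  n0⇒n3
[13] read 'd'  n3⇒n4
[14] read 'c'  n4⇒n5  ** P1@[12:14]
[15] read 'c'  n5⇒n3 (fail-walked)
[16] read 'd'  n3⇒n4
[17] read 'a'  n4⇒n0 (fail-walked)
[18] read 'b'  n0⇒n0
[19] read 'c'  n0⇒n3
[20] read 'd'  n3⇒n4
[21] read 'd'  n4⇒n2 (fail-walked)  ** P0@[20:21]
[22] read 'c'  n2⇒n3 (fail-walked)
[23] read 'd'  n3⇒n4
[24] read 'c'  n4⇒n5  ** P1@[22:24]
[25] read 'b'  n5⇒n0 (fail-walked)
[26] read 'd'  n0⇒n1
[27] read 'd'  n1⇒n2  ** P0@[26:27]
[28] read 'b'  n2⇒n0 (fail-walked)
[29] read 'c'  n0⇒n3
[30] read 'd'  n3⇒n4
[31] read 'c'  n4⇒n5  ** P1@[29:31]
[32] read 'c'  n5⇒n3 (fail-walked)
[33] read 'd'  n3⇒n4
[34] read 'c'  n4⇒n5  ** P1@[32:34]
[35] read 'b'  n5⇒n0 (fail-walked)
[36] read 'c'  n0⇒n3
[37] read 'd'  n3⇒n4
[38] read 'd'  n4⇒n2 (fail-walked)  ** P0@[37:38]
[39] read 'a'  n2⇒n0 (fail-walked)
[40] read 'b'  n0⇒n0
[41] read 'c'  n0⇒n3
[42] read 'b'  n3⇒n0 (fail-walked)
[43] read 'c'  n0⇒n3
[44] read 'b'  n3⇒n0 (fail-walked)
[45] read 'd'  n0⇒n1
[46] read 'd'  n1⇒n2  ** P0@[45:46]
[47] read 'c'  n2⇒n3 (fail-walked)
[48] read 'd'  n3⇒n4
[49] read 'c'  n4⇒n5  ** P1@[47:49]
[50] read 'c'  n5⇒n3 (fail-walked)
[51] read 'b'  n3⇒n0 (fail-walked)
[52] read 'c'  n0⇒n3
[53] read 'd'  n3⇒n4
[54] read 'c'  n4⇒n5  ** P1@[52:54]
[55] read 'c'  n5⇒n3 (fail-walked)
[56] read 'd'  n3⇒n4
[57] read 'c'  n4⇒n5  ** P1@[55:57]
[58] read 'c'  n5⇒n3 (fail-walked)
[59] read 'd'  n3⇒n4
[60] read 'd'  n4⇒n2 (fail-walked)  ** P0@[59:60]
[61] read 'd'  n2⇒n2 (fail-walked)  ** P0@[60:61]
[62] read 'd'  n2⇒n2 (fail-walked)  ** P0@[61:62]
[63] read 'a'  n2⇒n0 (fail-walked)
[64] read 'a'  n0⇒n0
[65] read 'd'  n0⇒n1
[66] read 'd'  n1⇒n2  ** P0@[65:66]
[67] read 'c'  n2⇒n3 (fail-walked)
[68] read 'b'  n3⇒n0 (fail-walked)
[69] read 'c'  n0⇒n3
[70] read 'd'  n3⇒n4

All matches (sorted): [[3,0],[4,0],[5,0],[6,0],[7,0],[10,1],[14,1],[21,0],[24,1],[27,0],[31,1],[34,1],[38,0],[46,0],[49,1],[54,1],[57,1],[60,0],[61,0],[62,0],[66,0]]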